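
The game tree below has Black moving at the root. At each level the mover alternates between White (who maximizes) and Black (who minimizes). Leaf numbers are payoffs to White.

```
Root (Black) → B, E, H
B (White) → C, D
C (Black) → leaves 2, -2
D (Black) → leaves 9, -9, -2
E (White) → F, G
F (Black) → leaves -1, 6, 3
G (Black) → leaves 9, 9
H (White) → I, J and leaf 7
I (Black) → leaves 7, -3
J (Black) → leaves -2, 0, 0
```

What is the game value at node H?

7

I: min(7, -3) = -3
J: min(-2, 0, 0) = -2
H: max(-3, -2, 7) = 7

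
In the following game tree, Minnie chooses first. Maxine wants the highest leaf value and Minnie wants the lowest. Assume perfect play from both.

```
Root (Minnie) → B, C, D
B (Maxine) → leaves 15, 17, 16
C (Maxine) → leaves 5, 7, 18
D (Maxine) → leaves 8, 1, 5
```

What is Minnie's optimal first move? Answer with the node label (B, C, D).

D

B (Maxine): max(15, 17, 16) = 17
C (Maxine): max(5, 7, 18) = 18
D (Maxine): max(8, 1, 5) = 8
Root (Minnie): min(17, 18, 8) = 8
Minnie picks the child with the lowest value: D (value 8).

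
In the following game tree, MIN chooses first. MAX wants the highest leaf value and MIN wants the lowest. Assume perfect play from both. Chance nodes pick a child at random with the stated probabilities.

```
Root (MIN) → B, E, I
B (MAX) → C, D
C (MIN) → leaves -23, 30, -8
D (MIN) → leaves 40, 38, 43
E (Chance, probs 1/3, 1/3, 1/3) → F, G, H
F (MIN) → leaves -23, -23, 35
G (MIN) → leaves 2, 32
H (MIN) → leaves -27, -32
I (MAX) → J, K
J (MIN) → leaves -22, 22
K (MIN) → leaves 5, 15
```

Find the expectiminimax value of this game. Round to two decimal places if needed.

C (MIN): min(-23, 30, -8) = -23
D (MIN): min(40, 38, 43) = 38
B (MAX): max(-23, 38) = 38
F (MIN): min(-23, -23, 35) = -23
G (MIN): min(2, 32) = 2
H (MIN): min(-27, -32) = -32
E (Chance): 1/3·-23 + 1/3·2 + 1/3·-32 = -17.67
J (MIN): min(-22, 22) = -22
K (MIN): min(5, 15) = 5
I (MAX): max(-22, 5) = 5
Root (MIN): min(38, -17.67, 5) = -17.67

-17.67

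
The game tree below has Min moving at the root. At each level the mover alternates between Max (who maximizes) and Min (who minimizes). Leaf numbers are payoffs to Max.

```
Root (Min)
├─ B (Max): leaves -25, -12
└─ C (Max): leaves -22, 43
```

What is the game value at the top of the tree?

-12

B (Max): max(-25, -12) = -12
C (Max): max(-22, 43) = 43
Root (Min): min(-12, 43) = -12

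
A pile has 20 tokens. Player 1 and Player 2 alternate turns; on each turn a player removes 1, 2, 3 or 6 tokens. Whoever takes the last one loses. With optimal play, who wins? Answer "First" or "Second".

Compute winning (W) and losing (L) positions by backward induction:
i:   0  1  2  3  4  5  6  7  8  9 10 11 12 13 14 15 16 17 18 19 20
     W  L  W  W  W  L  W  W  W  L  W  W  W  L  W  W  W  L  W  W  W
Position 20 is W, so the first player wins.

First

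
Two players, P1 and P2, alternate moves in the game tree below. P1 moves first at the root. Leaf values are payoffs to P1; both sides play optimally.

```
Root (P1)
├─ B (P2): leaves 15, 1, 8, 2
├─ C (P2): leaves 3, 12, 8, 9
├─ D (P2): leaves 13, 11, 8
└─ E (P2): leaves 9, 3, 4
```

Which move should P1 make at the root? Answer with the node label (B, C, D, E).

B (P2): min(15, 1, 8, 2) = 1
C (P2): min(3, 12, 8, 9) = 3
D (P2): min(13, 11, 8) = 8
E (P2): min(9, 3, 4) = 3
Root (P1): max(1, 3, 8, 3) = 8
P1 picks the child with the highest value: D (value 8).

D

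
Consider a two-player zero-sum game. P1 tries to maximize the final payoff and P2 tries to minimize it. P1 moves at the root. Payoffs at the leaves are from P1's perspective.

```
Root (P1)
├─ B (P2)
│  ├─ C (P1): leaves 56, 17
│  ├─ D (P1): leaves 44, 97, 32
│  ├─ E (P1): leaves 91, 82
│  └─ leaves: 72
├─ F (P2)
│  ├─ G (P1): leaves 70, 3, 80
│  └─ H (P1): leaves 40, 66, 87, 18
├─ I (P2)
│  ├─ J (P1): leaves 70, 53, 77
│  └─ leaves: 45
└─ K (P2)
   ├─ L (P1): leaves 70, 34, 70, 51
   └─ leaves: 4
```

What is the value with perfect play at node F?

G: max(70, 3, 80) = 80
H: max(40, 66, 87, 18) = 87
F: min(80, 87) = 80

80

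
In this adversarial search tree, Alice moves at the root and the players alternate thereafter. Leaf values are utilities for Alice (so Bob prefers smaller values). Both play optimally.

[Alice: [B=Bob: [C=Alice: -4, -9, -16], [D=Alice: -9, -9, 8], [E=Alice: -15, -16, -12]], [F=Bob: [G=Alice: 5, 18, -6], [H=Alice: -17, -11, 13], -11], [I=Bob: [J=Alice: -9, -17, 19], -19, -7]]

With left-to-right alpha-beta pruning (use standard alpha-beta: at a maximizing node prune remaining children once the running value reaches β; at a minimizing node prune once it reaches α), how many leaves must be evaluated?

C [α=-∞,β=+∞]: v=-4
D [α=-∞,β=-4]: v=8
E [α=-∞,β=-4]: v=-12
B [α=-∞,β=+∞]: v=-12
G [α=-12,β=+∞]: v=18
H [α=-12,β=18]: v=13
F [α=-12,β=+∞]: v=-11
J [α=-11,β=+∞]: v=19
I [α=-11,β=+∞]: v=-19 after child 2 ≤ α → α-cutoff, skip 1
Root [α=-∞,β=+∞]: v=-11
Leaves evaluated: 20 of 21.

20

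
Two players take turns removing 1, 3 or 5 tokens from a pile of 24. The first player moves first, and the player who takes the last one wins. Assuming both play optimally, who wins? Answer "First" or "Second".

Positions where the player to move wins (W) vs loses (L):
i:   0  1  2  3  4  5  6  7  8  9 10 11 12 13 14 15 16 17 18 19 20 21 22 23 24
     L  W  L  W  L  W  L  W  L  W  L  W  L  W  L  W  L  W  L  W  L  W  L  W  L
Position 24 is L, so the second player wins.

Second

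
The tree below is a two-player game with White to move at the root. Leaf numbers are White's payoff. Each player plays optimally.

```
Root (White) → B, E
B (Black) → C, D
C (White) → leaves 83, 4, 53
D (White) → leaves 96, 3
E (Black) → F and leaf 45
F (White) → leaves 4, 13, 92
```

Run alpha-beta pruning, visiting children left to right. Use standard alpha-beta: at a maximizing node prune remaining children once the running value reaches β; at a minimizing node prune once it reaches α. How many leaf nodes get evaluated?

8

C [α=-∞,β=+∞]: v=83
D [α=-∞,β=83]: v=96 after child 1 ≥ β → β-cutoff, skip 1
B [α=-∞,β=+∞]: v=83
F [α=83,β=+∞]: v=92
E [α=83,β=+∞]: v=45
Root [α=-∞,β=+∞]: v=83
Leaves evaluated: 8 of 9.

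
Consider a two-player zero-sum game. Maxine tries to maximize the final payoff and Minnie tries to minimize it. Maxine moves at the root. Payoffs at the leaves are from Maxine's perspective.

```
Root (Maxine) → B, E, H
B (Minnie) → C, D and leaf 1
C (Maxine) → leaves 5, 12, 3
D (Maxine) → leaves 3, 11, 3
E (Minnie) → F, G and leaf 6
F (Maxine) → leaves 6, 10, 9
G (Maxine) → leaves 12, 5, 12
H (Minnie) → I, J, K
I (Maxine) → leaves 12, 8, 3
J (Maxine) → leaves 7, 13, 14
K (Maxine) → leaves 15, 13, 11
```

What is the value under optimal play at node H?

I: max(12, 8, 3) = 12
J: max(7, 13, 14) = 14
K: max(15, 13, 11) = 15
H: min(12, 14, 15) = 12

12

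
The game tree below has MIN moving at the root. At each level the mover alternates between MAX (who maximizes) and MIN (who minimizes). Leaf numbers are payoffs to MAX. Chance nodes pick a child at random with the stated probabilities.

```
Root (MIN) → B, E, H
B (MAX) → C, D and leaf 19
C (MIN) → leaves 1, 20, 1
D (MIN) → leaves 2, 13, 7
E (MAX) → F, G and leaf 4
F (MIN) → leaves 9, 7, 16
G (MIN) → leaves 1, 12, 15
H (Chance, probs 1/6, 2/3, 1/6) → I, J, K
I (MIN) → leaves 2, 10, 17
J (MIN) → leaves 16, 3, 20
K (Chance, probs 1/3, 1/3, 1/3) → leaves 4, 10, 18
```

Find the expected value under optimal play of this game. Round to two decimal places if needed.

C (MIN): min(1, 20, 1) = 1
D (MIN): min(2, 13, 7) = 2
B (MAX): max(1, 2, 19) = 19
F (MIN): min(9, 7, 16) = 7
G (MIN): min(1, 12, 15) = 1
E (MAX): max(7, 1, 4) = 7
I (MIN): min(2, 10, 17) = 2
J (MIN): min(16, 3, 20) = 3
K (Chance): 1/3·4 + 1/3·10 + 1/3·18 = 10.67
H (Chance): 1/6·2 + 2/3·3 + 1/6·10.67 = 4.11
Root (MIN): min(19, 7, 4.11) = 4.11

4.11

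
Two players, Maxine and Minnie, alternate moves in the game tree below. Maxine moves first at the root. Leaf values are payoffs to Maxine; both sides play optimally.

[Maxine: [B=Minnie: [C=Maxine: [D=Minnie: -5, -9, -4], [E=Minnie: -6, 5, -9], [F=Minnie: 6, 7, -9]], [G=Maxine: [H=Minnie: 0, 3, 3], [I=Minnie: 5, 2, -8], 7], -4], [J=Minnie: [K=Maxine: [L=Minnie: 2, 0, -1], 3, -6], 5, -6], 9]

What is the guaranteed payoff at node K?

3

L: min(2, 0, -1) = -1
K: max(-1, 3, -6) = 3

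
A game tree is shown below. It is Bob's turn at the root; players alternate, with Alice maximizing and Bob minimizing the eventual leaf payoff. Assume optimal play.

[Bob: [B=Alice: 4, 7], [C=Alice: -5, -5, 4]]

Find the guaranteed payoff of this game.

4

B (Alice): max(4, 7) = 7
C (Alice): max(-5, -5, 4) = 4
Root (Bob): min(7, 4) = 4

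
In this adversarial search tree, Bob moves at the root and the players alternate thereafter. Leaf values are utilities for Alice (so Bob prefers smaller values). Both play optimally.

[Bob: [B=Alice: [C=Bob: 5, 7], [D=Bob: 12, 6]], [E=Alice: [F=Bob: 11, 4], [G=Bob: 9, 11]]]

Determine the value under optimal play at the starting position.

C (Bob): min(5, 7) = 5
D (Bob): min(12, 6) = 6
B (Alice): max(5, 6) = 6
F (Bob): min(11, 4) = 4
G (Bob): min(9, 11) = 9
E (Alice): max(4, 9) = 9
Root (Bob): min(6, 9) = 6

6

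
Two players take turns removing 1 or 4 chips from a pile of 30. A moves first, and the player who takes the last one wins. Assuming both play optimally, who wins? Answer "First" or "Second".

Second

W/L table (W = player to move can force a win):
i:   0  1  2  3  4  5  6  7  8  9 10 11 12 13 14 15 16 17 18 19 20 21 22 23 24 25 26 27 28 29 30
     L  W  L  W  W  L  W  L  W  W  L  W  L  W  W  L  W  L  W  W  L  W  L  W  W  L  W  L  W  W  L
Position 30 is L, so the second player wins.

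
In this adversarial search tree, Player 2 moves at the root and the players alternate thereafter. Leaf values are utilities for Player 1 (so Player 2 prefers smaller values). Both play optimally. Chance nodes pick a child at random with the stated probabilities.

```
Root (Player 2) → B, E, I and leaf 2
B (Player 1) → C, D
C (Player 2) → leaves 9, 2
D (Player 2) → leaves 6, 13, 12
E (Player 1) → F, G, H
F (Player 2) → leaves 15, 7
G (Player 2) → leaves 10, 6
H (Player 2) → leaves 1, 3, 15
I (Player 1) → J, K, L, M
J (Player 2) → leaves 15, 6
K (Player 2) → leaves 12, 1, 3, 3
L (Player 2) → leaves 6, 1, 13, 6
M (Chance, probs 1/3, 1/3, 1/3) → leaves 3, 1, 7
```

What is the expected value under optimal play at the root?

C (Player 2): min(9, 2) = 2
D (Player 2): min(6, 13, 12) = 6
B (Player 1): max(2, 6) = 6
F (Player 2): min(15, 7) = 7
G (Player 2): min(10, 6) = 6
H (Player 2): min(1, 3, 15) = 1
E (Player 1): max(7, 6, 1) = 7
J (Player 2): min(15, 6) = 6
K (Player 2): min(12, 1, 3, 3) = 1
L (Player 2): min(6, 1, 13, 6) = 1
M (Chance): 1/3·3 + 1/3·1 + 1/3·7 = 3.67
I (Player 1): max(6, 1, 1, 3.67) = 6
Root (Player 2): min(6, 7, 6, 2) = 2

2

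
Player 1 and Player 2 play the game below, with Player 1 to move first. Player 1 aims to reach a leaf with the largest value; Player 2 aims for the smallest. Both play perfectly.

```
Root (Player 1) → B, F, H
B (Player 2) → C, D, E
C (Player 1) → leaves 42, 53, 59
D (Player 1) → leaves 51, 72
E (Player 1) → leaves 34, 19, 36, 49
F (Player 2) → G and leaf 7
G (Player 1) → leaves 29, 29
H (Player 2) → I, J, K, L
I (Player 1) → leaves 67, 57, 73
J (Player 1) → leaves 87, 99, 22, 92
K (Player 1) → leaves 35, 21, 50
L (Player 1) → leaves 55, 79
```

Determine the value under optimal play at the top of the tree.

C (Player 1): max(42, 53, 59) = 59
D (Player 1): max(51, 72) = 72
E (Player 1): max(34, 19, 36, 49) = 49
B (Player 2): min(59, 72, 49) = 49
G (Player 1): max(29, 29) = 29
F (Player 2): min(29, 7) = 7
I (Player 1): max(67, 57, 73) = 73
J (Player 1): max(87, 99, 22, 92) = 99
K (Player 1): max(35, 21, 50) = 50
L (Player 1): max(55, 79) = 79
H (Player 2): min(73, 99, 50, 79) = 50
Root (Player 1): max(49, 7, 50) = 50

50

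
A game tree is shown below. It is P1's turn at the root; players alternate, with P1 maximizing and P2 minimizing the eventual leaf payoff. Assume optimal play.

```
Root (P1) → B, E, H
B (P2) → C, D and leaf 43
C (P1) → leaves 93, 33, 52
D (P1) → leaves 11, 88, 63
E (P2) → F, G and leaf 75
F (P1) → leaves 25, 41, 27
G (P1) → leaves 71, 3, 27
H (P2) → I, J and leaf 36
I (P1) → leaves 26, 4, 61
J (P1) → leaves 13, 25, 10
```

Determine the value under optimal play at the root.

C (P1): max(93, 33, 52) = 93
D (P1): max(11, 88, 63) = 88
B (P2): min(93, 88, 43) = 43
F (P1): max(25, 41, 27) = 41
G (P1): max(71, 3, 27) = 71
E (P2): min(41, 71, 75) = 41
I (P1): max(26, 4, 61) = 61
J (P1): max(13, 25, 10) = 25
H (P2): min(61, 25, 36) = 25
Root (P1): max(43, 41, 25) = 43

43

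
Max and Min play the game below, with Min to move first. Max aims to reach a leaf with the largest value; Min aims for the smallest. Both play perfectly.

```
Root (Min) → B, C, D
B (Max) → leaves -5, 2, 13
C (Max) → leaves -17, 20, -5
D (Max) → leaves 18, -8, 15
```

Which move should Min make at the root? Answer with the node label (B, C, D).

B

B (Max): max(-5, 2, 13) = 13
C (Max): max(-17, 20, -5) = 20
D (Max): max(18, -8, 15) = 18
Root (Min): min(13, 20, 18) = 13
Min picks the child with the lowest value: B (value 13).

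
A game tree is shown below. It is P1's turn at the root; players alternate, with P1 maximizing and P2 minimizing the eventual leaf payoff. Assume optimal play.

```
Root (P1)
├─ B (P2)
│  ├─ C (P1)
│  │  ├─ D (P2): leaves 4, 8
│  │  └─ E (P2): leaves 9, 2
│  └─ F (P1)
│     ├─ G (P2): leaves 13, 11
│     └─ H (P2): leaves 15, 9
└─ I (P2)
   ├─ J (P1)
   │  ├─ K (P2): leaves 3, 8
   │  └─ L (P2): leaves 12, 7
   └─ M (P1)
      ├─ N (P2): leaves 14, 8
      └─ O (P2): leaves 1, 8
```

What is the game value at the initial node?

D (P2): min(4, 8) = 4
E (P2): min(9, 2) = 2
C (P1): max(4, 2) = 4
G (P2): min(13, 11) = 11
H (P2): min(15, 9) = 9
F (P1): max(11, 9) = 11
B (P2): min(4, 11) = 4
K (P2): min(3, 8) = 3
L (P2): min(12, 7) = 7
J (P1): max(3, 7) = 7
N (P2): min(14, 8) = 8
O (P2): min(1, 8) = 1
M (P1): max(8, 1) = 8
I (P2): min(7, 8) = 7
Root (P1): max(4, 7) = 7

7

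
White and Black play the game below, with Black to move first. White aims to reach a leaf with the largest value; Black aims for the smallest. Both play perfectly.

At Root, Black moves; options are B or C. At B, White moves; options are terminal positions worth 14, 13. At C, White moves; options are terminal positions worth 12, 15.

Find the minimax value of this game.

14

B (White): max(14, 13) = 14
C (White): max(12, 15) = 15
Root (Black): min(14, 15) = 14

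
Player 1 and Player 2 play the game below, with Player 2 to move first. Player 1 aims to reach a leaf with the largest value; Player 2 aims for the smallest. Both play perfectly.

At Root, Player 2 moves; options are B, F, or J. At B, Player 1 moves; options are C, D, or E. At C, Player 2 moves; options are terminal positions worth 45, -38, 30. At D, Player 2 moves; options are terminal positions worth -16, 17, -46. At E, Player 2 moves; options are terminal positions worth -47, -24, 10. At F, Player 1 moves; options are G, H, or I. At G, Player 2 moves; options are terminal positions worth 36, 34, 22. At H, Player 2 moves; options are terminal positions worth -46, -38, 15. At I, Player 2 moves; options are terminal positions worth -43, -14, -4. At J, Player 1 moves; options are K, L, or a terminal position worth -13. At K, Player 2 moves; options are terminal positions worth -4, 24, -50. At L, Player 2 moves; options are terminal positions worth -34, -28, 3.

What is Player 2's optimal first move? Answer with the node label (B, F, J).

C (Player 2): min(45, -38, 30) = -38
D (Player 2): min(-16, 17, -46) = -46
E (Player 2): min(-47, -24, 10) = -47
B (Player 1): max(-38, -46, -47) = -38
G (Player 2): min(36, 34, 22) = 22
H (Player 2): min(-46, -38, 15) = -46
I (Player 2): min(-43, -14, -4) = -43
F (Player 1): max(22, -46, -43) = 22
K (Player 2): min(-4, 24, -50) = -50
L (Player 2): min(-34, -28, 3) = -34
J (Player 1): max(-50, -34, -13) = -13
Root (Player 2): min(-38, 22, -13) = -38
Player 2 picks the child with the lowest value: B (value -38).

B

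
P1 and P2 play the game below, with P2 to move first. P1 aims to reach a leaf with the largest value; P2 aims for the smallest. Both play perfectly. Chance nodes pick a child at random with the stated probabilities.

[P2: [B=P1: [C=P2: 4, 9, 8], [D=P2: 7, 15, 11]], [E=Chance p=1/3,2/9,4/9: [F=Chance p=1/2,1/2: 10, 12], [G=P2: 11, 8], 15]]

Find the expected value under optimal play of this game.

7

C (P2): min(4, 9, 8) = 4
D (P2): min(7, 15, 11) = 7
B (P1): max(4, 7) = 7
F (Chance): 1/2·10 + 1/2·12 = 11
G (P2): min(11, 8) = 8
E (Chance): 1/3·11 + 2/9·8 + 4/9·15 = 12.11
Root (P2): min(7, 12.11) = 7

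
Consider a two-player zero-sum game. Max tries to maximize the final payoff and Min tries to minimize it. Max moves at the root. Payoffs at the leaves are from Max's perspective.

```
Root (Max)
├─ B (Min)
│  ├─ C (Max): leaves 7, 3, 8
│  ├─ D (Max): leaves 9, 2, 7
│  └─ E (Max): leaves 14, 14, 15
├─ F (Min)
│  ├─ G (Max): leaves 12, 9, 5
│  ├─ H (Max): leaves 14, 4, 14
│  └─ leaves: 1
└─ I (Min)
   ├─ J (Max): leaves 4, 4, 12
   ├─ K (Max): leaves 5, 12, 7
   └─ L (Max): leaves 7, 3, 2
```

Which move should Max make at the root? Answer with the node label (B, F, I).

C (Max): max(7, 3, 8) = 8
D (Max): max(9, 2, 7) = 9
E (Max): max(14, 14, 15) = 15
B (Min): min(8, 9, 15) = 8
G (Max): max(12, 9, 5) = 12
H (Max): max(14, 4, 14) = 14
F (Min): min(12, 14, 1) = 1
J (Max): max(4, 4, 12) = 12
K (Max): max(5, 12, 7) = 12
L (Max): max(7, 3, 2) = 7
I (Min): min(12, 12, 7) = 7
Root (Max): max(8, 1, 7) = 8
Max picks the child with the highest value: B (value 8).

B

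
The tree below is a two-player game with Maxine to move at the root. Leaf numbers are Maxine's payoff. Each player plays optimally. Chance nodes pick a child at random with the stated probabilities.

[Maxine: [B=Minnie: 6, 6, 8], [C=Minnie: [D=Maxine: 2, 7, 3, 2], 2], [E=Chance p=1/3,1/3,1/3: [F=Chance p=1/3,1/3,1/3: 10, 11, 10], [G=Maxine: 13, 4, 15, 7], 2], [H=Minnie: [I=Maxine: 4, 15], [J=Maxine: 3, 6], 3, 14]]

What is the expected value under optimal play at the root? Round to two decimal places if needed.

B (Minnie): min(6, 6, 8) = 6
D (Maxine): max(2, 7, 3, 2) = 7
C (Minnie): min(7, 2) = 2
F (Chance): 1/3·10 + 1/3·11 + 1/3·10 = 10.33
G (Maxine): max(13, 4, 15, 7) = 15
E (Chance): 1/3·10.33 + 1/3·15 + 1/3·2 = 9.11
I (Maxine): max(4, 15) = 15
J (Maxine): max(3, 6) = 6
H (Minnie): min(15, 6, 3, 14) = 3
Root (Maxine): max(6, 2, 9.11, 3) = 9.11

9.11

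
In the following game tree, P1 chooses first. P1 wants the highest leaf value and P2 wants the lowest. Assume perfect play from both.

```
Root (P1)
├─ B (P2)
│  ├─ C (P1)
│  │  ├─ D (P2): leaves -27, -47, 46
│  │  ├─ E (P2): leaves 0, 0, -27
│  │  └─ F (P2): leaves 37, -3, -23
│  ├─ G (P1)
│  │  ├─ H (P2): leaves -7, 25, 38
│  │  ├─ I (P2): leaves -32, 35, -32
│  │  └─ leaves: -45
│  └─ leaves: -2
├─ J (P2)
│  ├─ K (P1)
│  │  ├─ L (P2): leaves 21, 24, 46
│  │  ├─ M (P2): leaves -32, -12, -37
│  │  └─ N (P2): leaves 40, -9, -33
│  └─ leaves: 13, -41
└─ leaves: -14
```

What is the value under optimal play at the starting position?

D (P2): min(-27, -47, 46) = -47
E (P2): min(0, 0, -27) = -27
F (P2): min(37, -3, -23) = -23
C (P1): max(-47, -27, -23) = -23
H (P2): min(-7, 25, 38) = -7
I (P2): min(-32, 35, -32) = -32
G (P1): max(-7, -32, -45) = -7
B (P2): min(-23, -7, -2) = -23
L (P2): min(21, 24, 46) = 21
M (P2): min(-32, -12, -37) = -37
N (P2): min(40, -9, -33) = -33
K (P1): max(21, -37, -33) = 21
J (P2): min(21, 13, -41) = -41
Root (P1): max(-23, -41, -14) = -14

-14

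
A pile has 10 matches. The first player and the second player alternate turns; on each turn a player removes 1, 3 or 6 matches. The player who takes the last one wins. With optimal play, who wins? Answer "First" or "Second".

First

Positions where the player to move wins (W) vs loses (L):
i:   0  1  2  3  4  5  6  7  8  9 10
     L  W  L  W  L  W  W  W  W  L  W
Position 10 is W, so the first player wins.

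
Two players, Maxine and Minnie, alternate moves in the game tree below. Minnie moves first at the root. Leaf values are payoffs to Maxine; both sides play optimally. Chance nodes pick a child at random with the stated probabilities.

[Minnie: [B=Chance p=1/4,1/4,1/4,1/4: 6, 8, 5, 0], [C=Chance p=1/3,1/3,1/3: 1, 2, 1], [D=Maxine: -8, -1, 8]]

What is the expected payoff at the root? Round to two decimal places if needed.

1.33

B (Chance): 1/4·6 + 1/4·8 + 1/4·5 + 1/4·0 = 4.75
C (Chance): 1/3·1 + 1/3·2 + 1/3·1 = 1.33
D (Maxine): max(-8, -1, 8) = 8
Root (Minnie): min(4.75, 1.33, 8) = 1.33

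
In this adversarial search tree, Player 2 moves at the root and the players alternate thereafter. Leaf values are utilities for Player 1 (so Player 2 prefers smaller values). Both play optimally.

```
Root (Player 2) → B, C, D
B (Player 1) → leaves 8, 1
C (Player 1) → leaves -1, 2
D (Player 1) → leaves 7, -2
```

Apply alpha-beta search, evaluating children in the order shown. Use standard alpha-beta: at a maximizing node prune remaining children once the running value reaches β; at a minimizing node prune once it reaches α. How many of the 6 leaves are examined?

5

B [α=-∞,β=+∞]: v=8
C [α=-∞,β=8]: v=2
D [α=-∞,β=2]: v=7 after child 1 ≥ β → β-cutoff, skip 1
Root [α=-∞,β=+∞]: v=2
Leaves evaluated: 5 of 6.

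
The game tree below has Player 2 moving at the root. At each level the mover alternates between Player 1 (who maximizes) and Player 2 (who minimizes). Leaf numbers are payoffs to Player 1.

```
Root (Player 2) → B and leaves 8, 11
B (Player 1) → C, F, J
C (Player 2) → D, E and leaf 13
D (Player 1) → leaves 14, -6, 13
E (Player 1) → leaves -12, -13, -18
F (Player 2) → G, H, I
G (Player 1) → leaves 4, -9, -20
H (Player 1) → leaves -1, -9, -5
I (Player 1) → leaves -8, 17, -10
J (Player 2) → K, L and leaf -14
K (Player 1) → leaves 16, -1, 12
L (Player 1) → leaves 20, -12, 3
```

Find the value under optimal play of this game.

-1

D (Player 1): max(14, -6, 13) = 14
E (Player 1): max(-12, -13, -18) = -12
C (Player 2): min(14, -12, 13) = -12
G (Player 1): max(4, -9, -20) = 4
H (Player 1): max(-1, -9, -5) = -1
I (Player 1): max(-8, 17, -10) = 17
F (Player 2): min(4, -1, 17) = -1
K (Player 1): max(16, -1, 12) = 16
L (Player 1): max(20, -12, 3) = 20
J (Player 2): min(16, 20, -14) = -14
B (Player 1): max(-12, -1, -14) = -1
Root (Player 2): min(-1, 8, 11) = -1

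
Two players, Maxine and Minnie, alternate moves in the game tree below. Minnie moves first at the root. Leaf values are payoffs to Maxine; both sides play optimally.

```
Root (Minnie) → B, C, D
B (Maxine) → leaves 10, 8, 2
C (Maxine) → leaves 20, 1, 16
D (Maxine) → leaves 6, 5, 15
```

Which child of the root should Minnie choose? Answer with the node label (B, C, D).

B

B (Maxine): max(10, 8, 2) = 10
C (Maxine): max(20, 1, 16) = 20
D (Maxine): max(6, 5, 15) = 15
Root (Minnie): min(10, 20, 15) = 10
Minnie picks the child with the lowest value: B (value 10).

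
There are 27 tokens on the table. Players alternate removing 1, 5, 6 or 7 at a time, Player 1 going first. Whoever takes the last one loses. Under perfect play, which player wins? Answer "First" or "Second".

Second

Positions where the player to move wins (W) vs loses (L):
i:   0  1  2  3  4  5  6  7  8  9 10 11 12 13 14 15 16 17 18 19 20 21 22 23 24 25 26 27
     W  L  W  L  W  L  W  W  W  W  W  W  W  L  W  L  W  L  W  W  W  W  W  W  W  L  W  L
Position 27 is L, so the second player wins.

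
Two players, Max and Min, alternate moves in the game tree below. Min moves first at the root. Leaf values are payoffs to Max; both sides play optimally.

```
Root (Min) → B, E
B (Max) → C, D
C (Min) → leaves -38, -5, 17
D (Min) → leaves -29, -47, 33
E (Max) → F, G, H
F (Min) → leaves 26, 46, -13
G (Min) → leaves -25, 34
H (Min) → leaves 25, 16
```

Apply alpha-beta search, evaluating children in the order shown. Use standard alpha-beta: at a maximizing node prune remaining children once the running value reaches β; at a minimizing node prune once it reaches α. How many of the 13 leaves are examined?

8

C [α=-∞,β=+∞]: v=-38
D [α=-38,β=+∞]: v=-47 after child 2 ≤ α → α-cutoff, skip 1
B [α=-∞,β=+∞]: v=-38
F [α=-∞,β=-38]: v=-13
E [α=-∞,β=-38]: v=-13 after child 1 ≥ β → β-cutoff, skip 2
Root [α=-∞,β=+∞]: v=-38
Leaves evaluated: 8 of 13.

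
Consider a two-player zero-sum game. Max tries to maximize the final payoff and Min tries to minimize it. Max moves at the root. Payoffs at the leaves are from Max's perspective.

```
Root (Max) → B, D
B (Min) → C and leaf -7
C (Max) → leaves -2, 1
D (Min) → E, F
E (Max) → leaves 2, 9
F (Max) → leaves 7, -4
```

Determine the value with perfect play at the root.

C (Max): max(-2, 1) = 1
B (Min): min(1, -7) = -7
E (Max): max(2, 9) = 9
F (Max): max(7, -4) = 7
D (Min): min(9, 7) = 7
Root (Max): max(-7, 7) = 7

7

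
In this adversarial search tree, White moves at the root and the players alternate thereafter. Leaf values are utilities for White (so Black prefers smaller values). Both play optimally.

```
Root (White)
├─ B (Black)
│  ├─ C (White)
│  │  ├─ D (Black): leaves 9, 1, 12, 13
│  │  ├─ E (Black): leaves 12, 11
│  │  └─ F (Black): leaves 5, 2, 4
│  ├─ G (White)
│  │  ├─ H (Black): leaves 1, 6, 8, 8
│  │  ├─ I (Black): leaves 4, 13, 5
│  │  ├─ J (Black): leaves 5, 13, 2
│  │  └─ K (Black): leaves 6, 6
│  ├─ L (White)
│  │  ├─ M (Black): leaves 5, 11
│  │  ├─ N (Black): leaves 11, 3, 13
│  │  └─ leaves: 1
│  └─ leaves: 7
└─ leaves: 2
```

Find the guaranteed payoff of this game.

D (Black): min(9, 1, 12, 13) = 1
E (Black): min(12, 11) = 11
F (Black): min(5, 2, 4) = 2
C (White): max(1, 11, 2) = 11
H (Black): min(1, 6, 8, 8) = 1
I (Black): min(4, 13, 5) = 4
J (Black): min(5, 13, 2) = 2
K (Black): min(6, 6) = 6
G (White): max(1, 4, 2, 6) = 6
M (Black): min(5, 11) = 5
N (Black): min(11, 3, 13) = 3
L (White): max(5, 3, 1) = 5
B (Black): min(11, 6, 5, 7) = 5
Root (White): max(5, 2) = 5

5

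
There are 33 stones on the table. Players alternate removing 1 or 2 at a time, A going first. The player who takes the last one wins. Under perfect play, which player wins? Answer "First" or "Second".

i:   0  1  2  3  4  5  6  7  8  9 10 11 12 13 14 15 16 17 18 19 20 21 22 23 24 25 26 27 28 29 30 31 32 33
     L  W  W  L  W  W  L  W  W  L  W  W  L  W  W  L  W  W  L  W  W  L  W  W  L  W  W  L  W  W  L  W  W  L
Position 33 is L, so the second player wins.

Second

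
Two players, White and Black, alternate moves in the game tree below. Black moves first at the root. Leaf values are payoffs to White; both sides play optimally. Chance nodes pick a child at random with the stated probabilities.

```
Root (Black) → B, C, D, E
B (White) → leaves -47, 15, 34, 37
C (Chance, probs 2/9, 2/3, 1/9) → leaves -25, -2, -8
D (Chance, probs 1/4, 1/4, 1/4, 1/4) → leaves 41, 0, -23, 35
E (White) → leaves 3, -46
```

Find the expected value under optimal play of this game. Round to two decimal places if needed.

-7.78

B (White): max(-47, 15, 34, 37) = 37
C (Chance): 2/9·-25 + 2/3·-2 + 1/9·-8 = -7.78
D (Chance): 1/4·41 + 1/4·0 + 1/4·-23 + 1/4·35 = 13.25
E (White): max(3, -46) = 3
Root (Black): min(37, -7.78, 13.25, 3) = -7.78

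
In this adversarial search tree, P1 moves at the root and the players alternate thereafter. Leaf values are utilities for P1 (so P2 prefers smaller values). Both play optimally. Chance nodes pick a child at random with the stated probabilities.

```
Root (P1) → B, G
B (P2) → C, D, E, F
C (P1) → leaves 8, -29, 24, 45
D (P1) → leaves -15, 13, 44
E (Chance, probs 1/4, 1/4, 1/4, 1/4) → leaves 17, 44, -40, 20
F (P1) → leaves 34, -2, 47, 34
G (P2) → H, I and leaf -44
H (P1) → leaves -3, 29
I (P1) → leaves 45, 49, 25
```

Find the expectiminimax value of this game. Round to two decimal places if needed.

C (P1): max(8, -29, 24, 45) = 45
D (P1): max(-15, 13, 44) = 44
E (Chance): 1/4·17 + 1/4·44 + 1/4·-40 + 1/4·20 = 10.25
F (P1): max(34, -2, 47, 34) = 47
B (P2): min(45, 44, 10.25, 47) = 10.25
H (P1): max(-3, 29) = 29
I (P1): max(45, 49, 25) = 49
G (P2): min(29, 49, -44) = -44
Root (P1): max(10.25, -44) = 10.25

10.25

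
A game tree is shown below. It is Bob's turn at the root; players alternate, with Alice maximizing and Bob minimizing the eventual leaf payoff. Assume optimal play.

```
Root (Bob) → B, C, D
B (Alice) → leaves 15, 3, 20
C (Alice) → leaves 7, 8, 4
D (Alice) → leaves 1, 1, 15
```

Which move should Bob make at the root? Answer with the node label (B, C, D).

C

B (Alice): max(15, 3, 20) = 20
C (Alice): max(7, 8, 4) = 8
D (Alice): max(1, 1, 15) = 15
Root (Bob): min(20, 8, 15) = 8
Bob picks the child with the lowest value: C (value 8).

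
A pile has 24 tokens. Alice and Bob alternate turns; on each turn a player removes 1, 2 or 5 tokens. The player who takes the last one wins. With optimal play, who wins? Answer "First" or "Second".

i:   0  1  2  3  4  5  6  7  8  9 10 11 12 13 14 15 16 17 18 19 20 21 22 23 24
     L  W  W  L  W  W  L  W  W  L  W  W  L  W  W  L  W  W  L  W  W  L  W  W  L
Position 24 is L, so the second player wins.

Second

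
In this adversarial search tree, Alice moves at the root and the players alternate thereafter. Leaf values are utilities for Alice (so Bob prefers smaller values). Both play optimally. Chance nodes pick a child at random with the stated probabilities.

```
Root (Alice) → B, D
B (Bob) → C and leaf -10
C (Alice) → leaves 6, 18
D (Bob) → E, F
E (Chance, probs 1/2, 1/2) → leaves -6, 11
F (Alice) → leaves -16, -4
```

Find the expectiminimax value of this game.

-4

C (Alice): max(6, 18) = 18
B (Bob): min(18, -10) = -10
E (Chance): 1/2·-6 + 1/2·11 = 2.5
F (Alice): max(-16, -4) = -4
D (Bob): min(2.5, -4) = -4
Root (Alice): max(-10, -4) = -4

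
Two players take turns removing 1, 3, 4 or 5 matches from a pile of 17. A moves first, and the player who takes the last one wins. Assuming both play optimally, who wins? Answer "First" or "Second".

i:   0  1  2  3  4  5  6  7  8  9 10 11 12 13 14 15 16 17
     L  W  L  W  W  W  W  W  L  W  L  W  W  W  W  W  L  W
Position 17 is W, so the first player wins.

First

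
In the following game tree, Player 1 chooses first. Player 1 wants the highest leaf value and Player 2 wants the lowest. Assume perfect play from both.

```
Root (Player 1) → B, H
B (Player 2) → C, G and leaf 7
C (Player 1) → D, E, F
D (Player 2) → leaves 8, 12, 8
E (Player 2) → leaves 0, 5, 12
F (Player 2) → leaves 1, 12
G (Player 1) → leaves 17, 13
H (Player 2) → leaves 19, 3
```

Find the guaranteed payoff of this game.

D (Player 2): min(8, 12, 8) = 8
E (Player 2): min(0, 5, 12) = 0
F (Player 2): min(1, 12) = 1
C (Player 1): max(8, 0, 1) = 8
G (Player 1): max(17, 13) = 17
B (Player 2): min(8, 17, 7) = 7
H (Player 2): min(19, 3) = 3
Root (Player 1): max(7, 3) = 7

7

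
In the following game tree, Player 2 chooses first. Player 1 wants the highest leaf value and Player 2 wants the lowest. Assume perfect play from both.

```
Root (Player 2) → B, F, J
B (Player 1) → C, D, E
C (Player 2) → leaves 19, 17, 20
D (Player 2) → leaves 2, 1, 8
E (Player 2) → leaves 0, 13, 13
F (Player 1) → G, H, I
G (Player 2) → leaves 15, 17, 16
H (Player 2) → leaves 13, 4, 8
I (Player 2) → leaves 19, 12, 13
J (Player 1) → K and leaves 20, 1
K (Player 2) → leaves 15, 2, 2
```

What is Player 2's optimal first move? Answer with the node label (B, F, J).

C (Player 2): min(19, 17, 20) = 17
D (Player 2): min(2, 1, 8) = 1
E (Player 2): min(0, 13, 13) = 0
B (Player 1): max(17, 1, 0) = 17
G (Player 2): min(15, 17, 16) = 15
H (Player 2): min(13, 4, 8) = 4
I (Player 2): min(19, 12, 13) = 12
F (Player 1): max(15, 4, 12) = 15
K (Player 2): min(15, 2, 2) = 2
J (Player 1): max(2, 20, 1) = 20
Root (Player 2): min(17, 15, 20) = 15
Player 2 picks the child with the lowest value: F (value 15).

F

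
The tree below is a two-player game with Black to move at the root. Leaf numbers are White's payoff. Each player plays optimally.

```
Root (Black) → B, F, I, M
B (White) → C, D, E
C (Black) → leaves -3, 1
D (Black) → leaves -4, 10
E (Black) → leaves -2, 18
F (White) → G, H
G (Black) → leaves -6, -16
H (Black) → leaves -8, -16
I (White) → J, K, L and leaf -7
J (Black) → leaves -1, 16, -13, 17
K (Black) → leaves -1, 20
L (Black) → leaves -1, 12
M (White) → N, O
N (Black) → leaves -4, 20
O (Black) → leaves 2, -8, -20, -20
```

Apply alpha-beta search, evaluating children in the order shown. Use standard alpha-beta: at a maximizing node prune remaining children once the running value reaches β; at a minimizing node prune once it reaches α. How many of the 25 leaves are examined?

15

C [α=-∞,β=+∞]: v=-3
D [α=-3,β=+∞]: v=-4 after child 1 ≤ α → α-cutoff, skip 1
E [α=-3,β=+∞]: v=-2
B [α=-∞,β=+∞]: v=-2
G [α=-∞,β=-2]: v=-16
H [α=-16,β=-2]: v=-16
F [α=-∞,β=-2]: v=-16
J [α=-∞,β=-16]: v=-13
I [α=-∞,β=-16]: v=-13 after child 1 ≥ β → β-cutoff, skip 3
N [α=-∞,β=-16]: v=-4
M [α=-∞,β=-16]: v=-4 after child 1 ≥ β → β-cutoff, skip 1
Root [α=-∞,β=+∞]: v=-16
Leaves evaluated: 15 of 25.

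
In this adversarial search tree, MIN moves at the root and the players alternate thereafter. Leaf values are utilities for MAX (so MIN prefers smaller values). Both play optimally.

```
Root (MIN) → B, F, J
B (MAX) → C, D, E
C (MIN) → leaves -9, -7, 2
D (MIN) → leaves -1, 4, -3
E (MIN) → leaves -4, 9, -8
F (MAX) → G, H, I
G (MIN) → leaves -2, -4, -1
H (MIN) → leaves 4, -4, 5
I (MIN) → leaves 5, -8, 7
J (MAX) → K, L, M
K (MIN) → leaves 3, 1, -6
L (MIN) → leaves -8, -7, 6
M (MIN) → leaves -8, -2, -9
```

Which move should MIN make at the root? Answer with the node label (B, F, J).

C (MIN): min(-9, -7, 2) = -9
D (MIN): min(-1, 4, -3) = -3
E (MIN): min(-4, 9, -8) = -8
B (MAX): max(-9, -3, -8) = -3
G (MIN): min(-2, -4, -1) = -4
H (MIN): min(4, -4, 5) = -4
I (MIN): min(5, -8, 7) = -8
F (MAX): max(-4, -4, -8) = -4
K (MIN): min(3, 1, -6) = -6
L (MIN): min(-8, -7, 6) = -8
M (MIN): min(-8, -2, -9) = -9
J (MAX): max(-6, -8, -9) = -6
Root (MIN): min(-3, -4, -6) = -6
MIN picks the child with the lowest value: J (value -6).

J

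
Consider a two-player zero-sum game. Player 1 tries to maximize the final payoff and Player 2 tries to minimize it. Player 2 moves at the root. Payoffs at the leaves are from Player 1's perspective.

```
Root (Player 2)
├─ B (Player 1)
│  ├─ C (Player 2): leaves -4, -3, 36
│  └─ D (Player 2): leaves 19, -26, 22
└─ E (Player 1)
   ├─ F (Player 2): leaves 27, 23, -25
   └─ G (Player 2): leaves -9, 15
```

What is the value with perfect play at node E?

-9

F: min(27, 23, -25) = -25
G: min(-9, 15) = -9
E: max(-25, -9) = -9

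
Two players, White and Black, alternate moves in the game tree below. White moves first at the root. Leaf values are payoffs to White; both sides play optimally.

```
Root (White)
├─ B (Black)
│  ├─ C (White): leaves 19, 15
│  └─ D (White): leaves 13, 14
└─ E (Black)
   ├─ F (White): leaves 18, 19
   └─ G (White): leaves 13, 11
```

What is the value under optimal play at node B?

C: max(19, 15) = 19
D: max(13, 14) = 14
B: min(19, 14) = 14

14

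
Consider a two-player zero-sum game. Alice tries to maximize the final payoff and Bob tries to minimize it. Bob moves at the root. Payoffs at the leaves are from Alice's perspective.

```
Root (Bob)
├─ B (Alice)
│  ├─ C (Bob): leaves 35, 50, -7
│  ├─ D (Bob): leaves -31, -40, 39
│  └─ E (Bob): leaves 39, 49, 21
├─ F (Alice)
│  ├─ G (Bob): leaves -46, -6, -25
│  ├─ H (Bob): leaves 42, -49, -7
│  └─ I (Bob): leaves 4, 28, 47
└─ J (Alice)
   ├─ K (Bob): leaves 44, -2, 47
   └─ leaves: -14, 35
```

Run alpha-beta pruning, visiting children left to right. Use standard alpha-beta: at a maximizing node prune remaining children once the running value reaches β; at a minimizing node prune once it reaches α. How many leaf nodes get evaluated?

C [α=-∞,β=+∞]: v=-7
D [α=-7,β=+∞]: v=-31 after child 1 ≤ α → α-cutoff, skip 2
E [α=-7,β=+∞]: v=21
B [α=-∞,β=+∞]: v=21
G [α=-∞,β=21]: v=-46
H [α=-46,β=21]: v=-49 after child 2 ≤ α → α-cutoff, skip 1
I [α=-46,β=21]: v=4
F [α=-∞,β=21]: v=4
K [α=-∞,β=4]: v=-2
J [α=-∞,β=4]: v=35
Root [α=-∞,β=+∞]: v=4
Leaves evaluated: 20 of 23.

20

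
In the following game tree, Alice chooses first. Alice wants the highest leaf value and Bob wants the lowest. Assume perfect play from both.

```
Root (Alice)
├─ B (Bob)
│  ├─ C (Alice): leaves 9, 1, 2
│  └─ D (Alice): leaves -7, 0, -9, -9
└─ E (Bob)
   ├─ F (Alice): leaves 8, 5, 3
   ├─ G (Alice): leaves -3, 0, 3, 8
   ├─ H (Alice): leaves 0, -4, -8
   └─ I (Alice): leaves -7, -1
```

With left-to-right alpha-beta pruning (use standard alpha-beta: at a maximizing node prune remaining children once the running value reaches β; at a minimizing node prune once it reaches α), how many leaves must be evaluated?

C [α=-∞,β=+∞]: v=9
D [α=-∞,β=9]: v=0
B [α=-∞,β=+∞]: v=0
F [α=0,β=+∞]: v=8
G [α=0,β=8]: v=8
H [α=0,β=8]: v=0
E [α=0,β=+∞]: v=0 after child 3 ≤ α → α-cutoff, skip 1
Root [α=-∞,β=+∞]: v=0
Leaves evaluated: 17 of 19.

17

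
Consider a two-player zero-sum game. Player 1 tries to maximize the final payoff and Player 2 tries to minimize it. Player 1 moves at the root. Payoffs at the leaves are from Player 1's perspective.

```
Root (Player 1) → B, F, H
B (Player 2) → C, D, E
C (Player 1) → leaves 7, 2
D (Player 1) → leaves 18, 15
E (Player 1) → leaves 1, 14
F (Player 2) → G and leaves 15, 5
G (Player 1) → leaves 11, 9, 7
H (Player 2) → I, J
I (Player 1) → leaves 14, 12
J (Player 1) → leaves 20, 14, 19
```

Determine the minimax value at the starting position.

14

C (Player 1): max(7, 2) = 7
D (Player 1): max(18, 15) = 18
E (Player 1): max(1, 14) = 14
B (Player 2): min(7, 18, 14) = 7
G (Player 1): max(11, 9, 7) = 11
F (Player 2): min(11, 15, 5) = 5
I (Player 1): max(14, 12) = 14
J (Player 1): max(20, 14, 19) = 20
H (Player 2): min(14, 20) = 14
Root (Player 1): max(7, 5, 14) = 14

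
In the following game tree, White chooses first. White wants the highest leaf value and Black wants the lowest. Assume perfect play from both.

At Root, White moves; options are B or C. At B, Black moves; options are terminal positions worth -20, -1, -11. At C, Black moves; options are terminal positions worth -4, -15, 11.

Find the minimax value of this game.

-15

B (Black): min(-20, -1, -11) = -20
C (Black): min(-4, -15, 11) = -15
Root (White): max(-20, -15) = -15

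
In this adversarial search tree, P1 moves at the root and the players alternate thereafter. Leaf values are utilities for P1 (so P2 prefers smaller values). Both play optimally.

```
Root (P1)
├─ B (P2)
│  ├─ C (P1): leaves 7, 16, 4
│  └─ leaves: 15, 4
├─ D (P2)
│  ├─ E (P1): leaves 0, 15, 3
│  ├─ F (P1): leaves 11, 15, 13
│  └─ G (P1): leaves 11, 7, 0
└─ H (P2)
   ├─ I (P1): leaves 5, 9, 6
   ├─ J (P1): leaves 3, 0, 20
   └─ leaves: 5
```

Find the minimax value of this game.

11

C (P1): max(7, 16, 4) = 16
B (P2): min(16, 15, 4) = 4
E (P1): max(0, 15, 3) = 15
F (P1): max(11, 15, 13) = 15
G (P1): max(11, 7, 0) = 11
D (P2): min(15, 15, 11) = 11
I (P1): max(5, 9, 6) = 9
J (P1): max(3, 0, 20) = 20
H (P2): min(9, 20, 5) = 5
Root (P1): max(4, 11, 5) = 11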